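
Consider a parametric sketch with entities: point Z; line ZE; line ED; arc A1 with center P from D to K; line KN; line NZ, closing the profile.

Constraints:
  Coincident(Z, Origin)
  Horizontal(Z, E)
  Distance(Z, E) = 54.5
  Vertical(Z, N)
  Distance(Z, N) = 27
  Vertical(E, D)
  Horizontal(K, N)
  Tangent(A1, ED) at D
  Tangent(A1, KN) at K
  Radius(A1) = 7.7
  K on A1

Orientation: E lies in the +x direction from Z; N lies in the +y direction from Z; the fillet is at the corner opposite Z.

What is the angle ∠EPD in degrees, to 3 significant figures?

68.2°

Z is at the origin; ZE is horizontal with |ZE| = 54.5 and E on the +x side, so E = (54.5, 0.00). ZN is vertical with |ZN| = 27.0 and N on the +y side, so N = (0.00, 27.0). The virtual corner opposite Z is at (54.5, 27.0). Tangency of A1 to ED means the radius PD is perpendicular to ED and tangency of A1 to KN means the radius PK is perpendicular to KN, with radius 7.7, so the center P sits 7.7 in from both sides at P = (46.8, 19.3). That places the tangent points at D = (54.5, 19.3) on ED and K = (46.8, 27.0) on KN. Then cos ∠EPD = PE·PD / (|PE||PD|), giving 68.2°.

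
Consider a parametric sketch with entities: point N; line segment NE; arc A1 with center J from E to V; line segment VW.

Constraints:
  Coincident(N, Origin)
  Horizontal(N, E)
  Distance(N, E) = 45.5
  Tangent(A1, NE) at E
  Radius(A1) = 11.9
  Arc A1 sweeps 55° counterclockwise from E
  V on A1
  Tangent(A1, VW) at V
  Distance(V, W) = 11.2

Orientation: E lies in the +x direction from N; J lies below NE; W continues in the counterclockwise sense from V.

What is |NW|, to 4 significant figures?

32.61

N is at the origin; N and E share the same y with |NE| = 45.5 and E on the +x side, so E = (45.50, 0.000). Tangency of A1 to NE means the radius JE is perpendicular to NE, so J = E + (0, -11.9) = (45.50, -11.90). On A1, E sits at bearing 90° from J; a 55° counterclockwise sweep puts V at bearing 145°, so V = J + 11.9·(cos 145°, sin 145°) = (35.75, -5.074). A1 meets VW tangentially, so JV is at right angles to VW, so VW runs along (−sin 145°, cos 145°); with |VW| = 11.2, W = (29.33, -14.25). Then |NW| = |W − N| = 32.61.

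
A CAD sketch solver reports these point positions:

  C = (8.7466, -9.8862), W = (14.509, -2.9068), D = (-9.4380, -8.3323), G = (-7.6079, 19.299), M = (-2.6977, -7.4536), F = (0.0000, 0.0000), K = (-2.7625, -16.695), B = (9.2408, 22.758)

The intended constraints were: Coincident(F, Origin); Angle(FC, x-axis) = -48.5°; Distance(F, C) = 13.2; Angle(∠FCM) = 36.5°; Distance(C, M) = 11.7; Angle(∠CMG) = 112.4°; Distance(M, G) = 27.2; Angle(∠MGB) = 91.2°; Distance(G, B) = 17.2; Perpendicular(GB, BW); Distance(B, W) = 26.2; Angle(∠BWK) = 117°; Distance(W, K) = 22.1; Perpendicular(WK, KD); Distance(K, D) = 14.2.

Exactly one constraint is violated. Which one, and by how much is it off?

Distance(K, D) = 14.2 — off by 3.50.

F = (0.00, 0.00) ✓; FC at -48.50° ✓; |FC| = 13.20 ✓; ∠FCM = 36.50° ✓; |CM| = 11.70 ✓; ∠CMG = 112.4° ✓; |MG| = 27.20 ✓; ∠MGB = 91.20° ✓; |GB| = 17.20 ✓; ∠(GB, BW) = 90.00° ✓; |BW| = 26.20 ✓; ∠BWK = 117.0° ✓; |WK| = 22.10 ✓; ∠(WK, KD) = 90.00° ✓; |KD| = 10.70 ✗.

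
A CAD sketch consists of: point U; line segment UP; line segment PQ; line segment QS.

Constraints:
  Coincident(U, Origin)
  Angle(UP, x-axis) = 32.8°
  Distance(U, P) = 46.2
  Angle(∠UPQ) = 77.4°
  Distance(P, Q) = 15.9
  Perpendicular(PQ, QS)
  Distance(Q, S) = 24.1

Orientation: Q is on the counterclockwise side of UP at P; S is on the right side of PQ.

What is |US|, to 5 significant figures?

69.432

U is at the origin; UP runs at 32.8° with length 46.2, so P = 46.2·(cos 32.8°, sin 32.8°) = (38.834, 25.027). ∠UPQ = 77.4°, so PQ runs at 32.8° + (180° − 77.4°) = 135.40° from the x-axis; with |PQ| = 15.9, Q = P + 15.9·(cos 135.40°, sin 135.40°) = (27.513, 36.191). PQ ⟂ QS; with |QS| = 24.1 on the right of PQ, S = Q + 24.1·(0.70215, 0.71203) = (44.435, 53.351). Then |US| = |S − U| = 69.432.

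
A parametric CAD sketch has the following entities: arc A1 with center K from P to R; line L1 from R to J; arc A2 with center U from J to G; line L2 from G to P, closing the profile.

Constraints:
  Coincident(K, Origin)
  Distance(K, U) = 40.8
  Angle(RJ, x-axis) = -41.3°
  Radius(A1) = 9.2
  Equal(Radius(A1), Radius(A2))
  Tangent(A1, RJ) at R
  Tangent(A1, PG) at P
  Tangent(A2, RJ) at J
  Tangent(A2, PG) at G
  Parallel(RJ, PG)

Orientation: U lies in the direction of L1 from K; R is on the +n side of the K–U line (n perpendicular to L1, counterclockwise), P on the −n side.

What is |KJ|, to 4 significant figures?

41.82

The slot axis is L1's direction at -41.3°, so u = (cos -41.3°, sin -41.3°) = (0.7513, -0.6600) and n = (−sin -41.3°, cos -41.3°) = (0.6600, 0.7513). K is at the origin and U lies 40.8 along u from K, so U = 40.8·u = (30.65, -26.93). Tangency of A1 to both parallel lines with radius 9.2 puts R and P at K ± 9.2·n: R = (6.072, 6.912), P = (-6.072, -6.912). Equal radii place J and G the same way about U: J = U + 9.2·n = (36.72, -20.02), G = U − 9.2·n = (24.58, -33.84). Then |KJ| = |J − K| = 41.82.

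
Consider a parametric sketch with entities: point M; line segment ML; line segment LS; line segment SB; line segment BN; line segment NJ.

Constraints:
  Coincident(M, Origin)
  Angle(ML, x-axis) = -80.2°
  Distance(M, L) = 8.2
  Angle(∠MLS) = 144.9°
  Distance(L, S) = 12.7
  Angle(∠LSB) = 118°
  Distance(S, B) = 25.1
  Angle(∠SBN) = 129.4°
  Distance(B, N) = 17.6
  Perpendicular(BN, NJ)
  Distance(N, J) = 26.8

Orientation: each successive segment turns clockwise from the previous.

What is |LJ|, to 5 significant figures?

28.975

M is at the origin; ML runs at -80.2° with length 8.2, so L = (1.3957, -8.0803). ∠MLS = 144.9° gives LS at -115.30° from the x-axis; with |LS| = 12.7, S = (-4.0317, -19.562). ∠LSB = 118.0° gives SB at -177.30° from the x-axis; with |SB| = 25.1, B = (-29.104, -20.745). ∠SBN = 129.4° gives BN at 132.10° from the x-axis; with |BN| = 17.6, N = (-40.903, -7.6858). BN is perpendicular to NJ, so NJ runs at 42.100°; with |NJ| = 26.8, J = (-21.018, 10.282). Then |LJ| = |J − L| = 28.975.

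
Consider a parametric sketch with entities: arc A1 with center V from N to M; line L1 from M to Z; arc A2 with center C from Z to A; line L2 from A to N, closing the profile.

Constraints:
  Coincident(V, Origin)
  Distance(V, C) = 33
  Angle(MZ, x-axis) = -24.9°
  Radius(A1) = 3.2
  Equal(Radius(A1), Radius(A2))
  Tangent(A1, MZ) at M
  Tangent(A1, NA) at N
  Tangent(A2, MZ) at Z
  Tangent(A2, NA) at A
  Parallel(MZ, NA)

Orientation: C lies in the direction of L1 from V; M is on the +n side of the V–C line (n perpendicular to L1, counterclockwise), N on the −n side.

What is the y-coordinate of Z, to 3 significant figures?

-11.0

The slot axis is L1's direction at -24.9°, so u = (cos -24.9°, sin -24.9°) = (0.907, -0.421) and n = (−sin -24.9°, cos -24.9°) = (0.421, 0.907). V is at the origin and C lies 33.0 along u from V, so C = 33.0·u = (29.9, -13.9). Tangency of A1 to both parallel lines with radius 3.2 puts M and N at V ± 3.2·n: M = (1.35, 2.90), N = (-1.35, -2.90). Equal radii place Z and A the same way about C: Z = C + 3.2·n = (31.3, -11.0), A = C − 3.2·n = (28.6, -16.8). So Z.y = -11.0.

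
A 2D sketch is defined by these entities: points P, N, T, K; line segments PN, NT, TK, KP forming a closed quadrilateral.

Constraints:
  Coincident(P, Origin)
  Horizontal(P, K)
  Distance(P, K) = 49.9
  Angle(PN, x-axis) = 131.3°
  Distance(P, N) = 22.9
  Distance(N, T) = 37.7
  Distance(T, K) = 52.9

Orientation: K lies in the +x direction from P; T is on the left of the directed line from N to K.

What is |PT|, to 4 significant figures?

42.56

P is at the origin; PK is horizontal with |PK| = 49.9 and K in +x, so K = (49.9, 0). PN runs at 131.3° with |PN| = 22.9, so N = (-15.11, 17.20). T is determined by |NT| = 37.7 and |TK| = 52.9 together: it lies at the intersection of circle(N, 37.7) and circle(K, 52.9). With |NK| = 67.25, the foot of the radical line on NK is 23.39 from N and the perpendicular offset is √(37.7² − 23.39²) = 29.57. Taking the left-of-NK solution: T = (15.06, 39.81).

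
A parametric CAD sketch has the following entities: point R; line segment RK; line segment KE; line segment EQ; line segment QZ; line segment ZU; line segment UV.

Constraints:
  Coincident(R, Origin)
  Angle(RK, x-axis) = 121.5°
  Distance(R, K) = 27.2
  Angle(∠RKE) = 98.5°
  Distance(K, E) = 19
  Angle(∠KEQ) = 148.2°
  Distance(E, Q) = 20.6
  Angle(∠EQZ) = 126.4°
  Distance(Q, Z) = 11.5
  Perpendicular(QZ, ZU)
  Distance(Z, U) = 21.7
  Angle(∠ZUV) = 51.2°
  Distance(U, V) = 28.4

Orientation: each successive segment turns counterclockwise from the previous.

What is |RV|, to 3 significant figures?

44.4

R is at the origin; RK runs at 121.5° with length 27.2, so K = (-14.2, 23.2). ∠RKE = 98.5° gives KE at -157° from the x-axis; with |KE| = 19.0, E = (-31.7, 15.8). ∠KEQ = 148.2° gives EQ at -125° from the x-axis; with |EQ| = 20.6, Q = (-43.6, -1.07). ∠EQZ = 126.4° gives QZ at -71.6° from the x-axis; with |QZ| = 11.5, Z = (-39.9, -12.0). QZ ⟂ ZU, so ZU runs at 18.4°; with |ZU| = 21.7, U = (-19.4, -5.13). ∠ZUV = 51.2° gives UV at 147° from the x-axis; with |UV| = 28.4, V = (-43.2, 10.3). Then |RV| = |V − R| = 44.4.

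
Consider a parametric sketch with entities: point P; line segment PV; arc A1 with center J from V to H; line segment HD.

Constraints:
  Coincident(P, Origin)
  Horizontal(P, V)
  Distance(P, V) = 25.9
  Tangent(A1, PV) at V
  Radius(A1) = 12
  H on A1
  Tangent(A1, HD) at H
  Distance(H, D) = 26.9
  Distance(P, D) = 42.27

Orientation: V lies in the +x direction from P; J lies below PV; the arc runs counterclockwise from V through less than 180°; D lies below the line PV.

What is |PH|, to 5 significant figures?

18.753

P is at the origin; P and V share the same y with |PV| = 25.9 and V on the +x side, so V = (25.900, 0.0000). Tangency of A1 to PV means the radius JV is perpendicular to PV, so J = V + (0, -12) = (25.900, -12.000). Since JH ⟂ HD (tangency), |JD| = √(12.0² + 26.9²) = 29.455 regardless of where H sits on A1. So D lies on both circle(P, 42.27) and circle(J, 29.455); the below-PV intersection is D = (15.199, -39.443). H is the foot of the tangent from D: H = (13.914, -12.574).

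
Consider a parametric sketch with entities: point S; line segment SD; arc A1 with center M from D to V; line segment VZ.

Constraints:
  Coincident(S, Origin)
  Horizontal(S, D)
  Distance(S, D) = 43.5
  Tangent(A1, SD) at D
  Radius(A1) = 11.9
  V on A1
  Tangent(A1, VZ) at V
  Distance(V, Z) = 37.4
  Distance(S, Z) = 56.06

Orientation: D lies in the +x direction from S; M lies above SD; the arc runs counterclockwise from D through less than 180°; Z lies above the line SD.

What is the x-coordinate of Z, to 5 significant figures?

28.607

Checks: |MV| = 11.90 ✓; ∠(MV, VZ) = 90.00° ✓; |VZ| = 37.40 ✓; |SZ| = 56.06 ✓.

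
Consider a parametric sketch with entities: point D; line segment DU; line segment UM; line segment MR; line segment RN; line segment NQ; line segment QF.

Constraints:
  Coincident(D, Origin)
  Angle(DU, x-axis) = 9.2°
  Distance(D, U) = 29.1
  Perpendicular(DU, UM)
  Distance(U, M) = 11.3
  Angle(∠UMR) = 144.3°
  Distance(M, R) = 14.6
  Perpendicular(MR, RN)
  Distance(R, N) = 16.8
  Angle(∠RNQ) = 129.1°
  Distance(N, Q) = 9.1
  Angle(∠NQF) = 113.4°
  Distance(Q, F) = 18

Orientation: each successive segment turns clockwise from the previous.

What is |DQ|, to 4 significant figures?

7.691

D is at the origin; DU runs at 9.2° with length 29.1, so U = (28.73, 4.653). DU ⟂ UM, so UM runs at -80.80°; with |UM| = 11.3, M = (30.53, -6.502). ∠UMR = 144.3° gives MR at -116.5° from the x-axis; with |MR| = 14.6, R = (24.02, -19.57). MR is perpendicular to RN, so RN runs at 153.5°; with |RN| = 16.8, N = (8.983, -12.07). ∠RNQ = 129.1° gives NQ at 102.6° from the x-axis; with |NQ| = 9.1, Q = (6.998, -3.191). Then |DQ| = |Q − D| = 7.691.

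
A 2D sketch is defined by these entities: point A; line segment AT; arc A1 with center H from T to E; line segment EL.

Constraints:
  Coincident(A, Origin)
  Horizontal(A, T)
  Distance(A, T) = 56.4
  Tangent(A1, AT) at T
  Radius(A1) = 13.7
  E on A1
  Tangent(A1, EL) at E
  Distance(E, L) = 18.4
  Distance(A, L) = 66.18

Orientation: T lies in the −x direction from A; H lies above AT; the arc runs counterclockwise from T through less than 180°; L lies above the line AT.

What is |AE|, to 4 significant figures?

49.75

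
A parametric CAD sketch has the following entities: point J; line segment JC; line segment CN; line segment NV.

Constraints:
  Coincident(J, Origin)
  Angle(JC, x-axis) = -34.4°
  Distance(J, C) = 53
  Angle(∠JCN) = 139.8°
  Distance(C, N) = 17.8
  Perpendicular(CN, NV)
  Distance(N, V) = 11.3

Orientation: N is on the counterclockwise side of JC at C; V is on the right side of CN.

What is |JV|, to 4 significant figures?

73.94

∠JCN = 139.8°, so CN runs at -34.4° + (180° − 139.8°) = 5.800° from the x-axis; with |CN| = 17.8, N = C + 17.8·(cos 5.800°, sin 5.800°) = (61.44, -28.14). CN ⟂ NV; with |NV| = 11.3 on the right of CN, V = N + 11.3·(0.1011, -0.9949) = (62.58, -39.39). Then |JV| = |V − J| = 73.94.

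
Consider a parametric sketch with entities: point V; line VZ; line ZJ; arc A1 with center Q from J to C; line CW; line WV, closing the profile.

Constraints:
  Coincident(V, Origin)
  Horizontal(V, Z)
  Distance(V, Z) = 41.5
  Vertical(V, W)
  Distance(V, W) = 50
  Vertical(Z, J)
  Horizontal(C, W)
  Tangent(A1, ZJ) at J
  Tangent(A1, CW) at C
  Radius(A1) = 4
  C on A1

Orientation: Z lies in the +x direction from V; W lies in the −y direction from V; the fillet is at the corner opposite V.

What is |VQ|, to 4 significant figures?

59.35

V is at the origin; V and Z share the same y with |VZ| = 41.5 and Z on the +x side, so Z = (41.50, 0.000). VW is vertical with |VW| = 50.0 and W on the −y side, so W = (0.000, -50.00). The virtual corner opposite V is at (41.50, -50.00). The tangent condition forces QJ to be normal to ZJ and since A1 is tangent to CW there, QC ⟂ CW, with radius 4.0, so the center Q sits 4.0 in from both sides at Q = (37.50, -46.00). Then |VQ| = |Q − V| = 59.35.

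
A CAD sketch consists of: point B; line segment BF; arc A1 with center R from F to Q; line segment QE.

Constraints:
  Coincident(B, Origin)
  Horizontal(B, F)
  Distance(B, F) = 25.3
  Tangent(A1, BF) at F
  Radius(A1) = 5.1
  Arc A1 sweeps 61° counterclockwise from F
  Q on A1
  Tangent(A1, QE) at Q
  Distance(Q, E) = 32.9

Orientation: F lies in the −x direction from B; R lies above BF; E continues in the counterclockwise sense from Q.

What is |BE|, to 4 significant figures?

31.78

On A1, F sits at bearing -90° from R; a 61° counterclockwise sweep puts Q at bearing -29°, so Q = R + 5.1·(cos -29°, sin -29°) = (-20.84, 2.627). A1 meets QE tangentially, so RQ is at right angles to QE, so QE runs along (−sin -29°, cos -29°); with |QE| = 32.9, E = (-4.889, 31.40). Then |BE| = |E − B| = 31.78.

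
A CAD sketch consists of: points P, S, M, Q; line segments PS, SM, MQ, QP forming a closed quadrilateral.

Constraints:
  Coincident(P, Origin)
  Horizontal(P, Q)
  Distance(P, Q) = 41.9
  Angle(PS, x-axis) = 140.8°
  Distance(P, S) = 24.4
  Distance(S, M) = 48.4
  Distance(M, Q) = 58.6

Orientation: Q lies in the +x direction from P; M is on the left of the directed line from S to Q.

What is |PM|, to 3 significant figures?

53.1

Checks: |SM| = 48.40 ✓; |MQ| = 58.60 ✓.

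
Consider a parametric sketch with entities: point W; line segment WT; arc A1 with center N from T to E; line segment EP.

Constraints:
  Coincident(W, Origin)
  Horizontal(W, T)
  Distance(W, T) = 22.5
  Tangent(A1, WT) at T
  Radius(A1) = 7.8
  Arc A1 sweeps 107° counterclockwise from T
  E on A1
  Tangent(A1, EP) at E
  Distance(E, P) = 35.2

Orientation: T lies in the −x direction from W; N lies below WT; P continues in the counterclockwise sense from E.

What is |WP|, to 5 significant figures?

47.961

W is at the origin; WT is horizontal with |WT| = 22.5 and T on the −x side, so T = (-22.500, 0.0000). Tangency of A1 to WT means the radius NT is perpendicular to WT, so N = T + (0, -7.8) = (-22.500, -7.8000). On A1, T sits at bearing 90° from N; a 107° counterclockwise sweep puts E at bearing 197°, so E = N + 7.8·(cos 197°, sin 197°) = (-29.959, -10.080). A1 meets EP tangentially, so NE is at right angles to EP, so EP runs along (−sin 197°, cos 197°); with |EP| = 35.2, P = (-19.668, -43.742). Then |WP| = |P − W| = 47.961.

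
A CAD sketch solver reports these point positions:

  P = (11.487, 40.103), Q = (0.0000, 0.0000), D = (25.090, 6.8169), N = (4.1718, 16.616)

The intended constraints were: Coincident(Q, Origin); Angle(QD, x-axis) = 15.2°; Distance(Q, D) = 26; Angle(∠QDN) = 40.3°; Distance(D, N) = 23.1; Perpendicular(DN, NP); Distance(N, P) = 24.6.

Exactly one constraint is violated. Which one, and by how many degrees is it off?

Perpendicular(DN, NP) — off by 7.80°.

Q = (0.00, 0.00) ✓; QD at 15.20° ✓; |QD| = 26.00 ✓; ∠QDN = 40.30° ✓; |DN| = 23.10 ✓; ∠(DN, NP) = 82.20° ✗; |NP| = 24.60 ✓.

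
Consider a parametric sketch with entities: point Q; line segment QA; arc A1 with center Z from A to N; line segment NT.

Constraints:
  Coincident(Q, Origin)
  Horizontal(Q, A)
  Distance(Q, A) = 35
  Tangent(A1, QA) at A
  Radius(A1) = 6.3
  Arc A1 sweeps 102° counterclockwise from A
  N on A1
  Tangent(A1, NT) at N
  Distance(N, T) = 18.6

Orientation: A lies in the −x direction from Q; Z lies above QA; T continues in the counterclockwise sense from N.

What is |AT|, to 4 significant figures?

25.91

Q is at the origin; QA is horizontal with |QA| = 35.0 and A on the −x side, so A = (-35.00, 0.000). Tangency of A1 to QA means the radius ZA is perpendicular to QA, so Z = A + (0, 6.3) = (-35.00, 6.300). On A1, A sits at bearing -90° from Z; a 102° counterclockwise sweep puts N at bearing 12°, so N = Z + 6.3·(cos 12°, sin 12°) = (-28.84, 7.610). Since A1 is tangent to NT there, ZN ⟂ NT, so NT runs along (−sin 12°, cos 12°); with |NT| = 18.6, T = (-32.70, 25.80). Then |AT| = |T − A| = 25.91.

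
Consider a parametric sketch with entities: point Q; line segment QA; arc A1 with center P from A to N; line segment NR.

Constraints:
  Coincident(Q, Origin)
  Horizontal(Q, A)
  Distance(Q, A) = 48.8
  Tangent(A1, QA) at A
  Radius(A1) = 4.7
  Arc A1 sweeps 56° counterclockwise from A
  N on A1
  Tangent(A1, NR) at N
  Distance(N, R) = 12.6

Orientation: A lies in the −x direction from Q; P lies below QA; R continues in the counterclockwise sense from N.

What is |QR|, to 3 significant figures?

61.0

Q is at the origin; Q and A share the same y with |QA| = 48.8 and A on the −x side, so A = (-48.8, 0.00). Tangency of A1 to QA means the radius PA is perpendicular to QA, so P = A + (0, -4.7) = (-48.8, -4.70). On A1, A sits at bearing 90° from P; a 56° counterclockwise sweep puts N at bearing 146°, so N = P + 4.7·(cos 146°, sin 146°) = (-52.7, -2.07). The tangent condition forces PN to be normal to NR, so NR runs along (−sin 146°, cos 146°); with |NR| = 12.6, R = (-59.7, -12.5). Then |QR| = |R − Q| = 61.0.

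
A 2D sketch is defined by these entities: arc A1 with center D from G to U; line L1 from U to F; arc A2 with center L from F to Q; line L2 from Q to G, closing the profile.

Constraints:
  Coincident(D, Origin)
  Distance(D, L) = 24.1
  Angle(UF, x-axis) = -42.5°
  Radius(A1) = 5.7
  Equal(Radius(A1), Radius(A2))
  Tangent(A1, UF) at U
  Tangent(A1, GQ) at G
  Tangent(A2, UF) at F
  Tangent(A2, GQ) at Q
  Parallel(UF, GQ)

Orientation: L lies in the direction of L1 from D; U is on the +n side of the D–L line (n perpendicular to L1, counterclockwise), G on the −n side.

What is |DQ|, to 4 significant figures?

24.76

Tangency of A1 to both parallel lines with radius 5.7 puts U and G at D ± 5.7·n: U = (3.851, 4.202), G = (-3.851, -4.202). Equal radii place F and Q the same way about L: F = L + 5.7·n = (21.62, -12.08), Q = L − 5.7·n = (13.92, -20.48). Then |DQ| = |Q − D| = 24.76.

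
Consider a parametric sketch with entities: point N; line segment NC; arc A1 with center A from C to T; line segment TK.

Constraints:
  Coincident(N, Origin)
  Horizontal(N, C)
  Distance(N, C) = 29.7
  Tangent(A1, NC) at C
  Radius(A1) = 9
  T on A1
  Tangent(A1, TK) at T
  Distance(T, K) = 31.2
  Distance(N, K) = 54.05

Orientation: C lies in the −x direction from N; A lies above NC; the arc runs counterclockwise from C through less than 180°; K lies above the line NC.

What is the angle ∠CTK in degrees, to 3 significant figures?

122°

Checks: ∠(AC, CN) = 90.00° ✓; |AT| = 9.000 ✓; ∠(AT, TK) = 90.00° ✓; |TK| = 31.20 ✓; |NK| = 54.05 ✓.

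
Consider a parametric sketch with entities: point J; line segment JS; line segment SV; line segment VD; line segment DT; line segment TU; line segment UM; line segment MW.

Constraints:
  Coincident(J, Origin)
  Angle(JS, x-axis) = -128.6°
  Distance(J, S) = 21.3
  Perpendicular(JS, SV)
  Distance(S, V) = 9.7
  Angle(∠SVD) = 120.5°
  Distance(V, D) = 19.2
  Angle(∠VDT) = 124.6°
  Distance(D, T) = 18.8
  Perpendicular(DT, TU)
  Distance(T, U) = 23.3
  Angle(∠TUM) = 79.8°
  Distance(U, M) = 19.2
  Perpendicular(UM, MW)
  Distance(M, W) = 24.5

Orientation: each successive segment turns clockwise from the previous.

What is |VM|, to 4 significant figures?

11.56

J is at the origin; JS runs at -128.6° with length 21.3, so S = (-13.29, -16.65). JS ⟂ SV, so SV runs at 141.4°; with |SV| = 9.7, V = (-20.87, -10.59). ∠SVD = 120.5° gives VD at 81.90° from the x-axis; with |VD| = 19.2, D = (-18.16, 8.414). ∠VDT = 124.6° gives DT at 26.50° from the x-axis; with |DT| = 18.8, T = (-1.339, 16.80). DT is perpendicular to TU, so TU runs at -63.50°; with |TU| = 23.3, U = (9.057, -4.050). ∠TUM = 79.8° gives UM at -163.7° from the x-axis; with |UM| = 19.2, M = (-9.371, -9.439). Then |VM| = |M − V| = 11.56.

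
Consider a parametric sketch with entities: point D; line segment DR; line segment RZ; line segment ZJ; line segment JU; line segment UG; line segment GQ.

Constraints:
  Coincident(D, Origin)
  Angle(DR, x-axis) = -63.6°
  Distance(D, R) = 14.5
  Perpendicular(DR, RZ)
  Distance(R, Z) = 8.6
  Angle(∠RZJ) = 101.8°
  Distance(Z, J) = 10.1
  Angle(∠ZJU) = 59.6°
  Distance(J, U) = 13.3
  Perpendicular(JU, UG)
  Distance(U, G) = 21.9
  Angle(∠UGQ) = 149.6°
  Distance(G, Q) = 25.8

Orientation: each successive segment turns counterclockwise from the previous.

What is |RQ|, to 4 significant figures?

40.34

D is at the origin; DR runs at -63.6° with length 14.5, so R = (6.447, -12.99). DR is perpendicular to RZ, so RZ runs at 26.40°; with |RZ| = 8.6, Z = (14.15, -9.164). ∠RZJ = 101.8° gives ZJ at 104.6° from the x-axis; with |ZJ| = 10.1, J = (11.60, 0.6099). ∠ZJU = 59.6° gives JU at -135.0° from the x-axis; with |JU| = 13.3, U = (2.200, -8.795). JU is perpendicular to UG, so UG runs at -45.00°; with |UG| = 21.9, G = (17.69, -24.28). ∠UGQ = 149.6° gives GQ at -14.60° from the x-axis; with |GQ| = 25.8, Q = (42.65, -30.78). Then |RQ| = |Q − R| = 40.34.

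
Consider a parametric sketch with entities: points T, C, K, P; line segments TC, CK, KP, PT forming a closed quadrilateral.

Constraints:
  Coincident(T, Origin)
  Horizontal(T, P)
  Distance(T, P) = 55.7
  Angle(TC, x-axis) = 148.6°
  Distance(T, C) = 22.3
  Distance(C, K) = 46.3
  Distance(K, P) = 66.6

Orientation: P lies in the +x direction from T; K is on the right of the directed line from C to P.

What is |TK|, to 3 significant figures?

31.9

Checks: |CK| = 46.30 ✓; |KP| = 66.60 ✓.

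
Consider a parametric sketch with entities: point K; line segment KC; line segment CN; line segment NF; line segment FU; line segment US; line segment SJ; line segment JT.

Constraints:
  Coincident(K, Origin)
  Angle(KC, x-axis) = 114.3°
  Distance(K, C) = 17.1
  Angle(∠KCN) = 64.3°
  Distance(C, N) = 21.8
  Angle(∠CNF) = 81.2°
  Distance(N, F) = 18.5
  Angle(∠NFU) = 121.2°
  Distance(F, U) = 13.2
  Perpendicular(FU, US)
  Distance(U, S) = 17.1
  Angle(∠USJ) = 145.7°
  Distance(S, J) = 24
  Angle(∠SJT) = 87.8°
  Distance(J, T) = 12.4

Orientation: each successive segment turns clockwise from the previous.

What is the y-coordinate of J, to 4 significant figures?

31.43

K is at the origin; KC runs at 114.3° with length 17.1, so C = (-7.037, 15.58). ∠KCN = 64.3° gives CN at -1.400° from the x-axis; with |CN| = 21.8, N = (14.76, 15.05). ∠CNF = 81.2° gives NF at -100.2° from the x-axis; with |NF| = 18.5, F = (11.48, -3.155). ∠NFU = 121.2° gives FU at -159.0° from the x-axis; with |FU| = 13.2, U = (-0.8427, -7.886). The perpendicularity gives US at right angles to FU, so US runs at 111.0°; with |US| = 17.1, S = (-6.971, 8.079). ∠USJ = 145.7° gives SJ at 76.70° from the x-axis; with |SJ| = 24.0, J = (-1.450, 31.43). So J.y = 31.43.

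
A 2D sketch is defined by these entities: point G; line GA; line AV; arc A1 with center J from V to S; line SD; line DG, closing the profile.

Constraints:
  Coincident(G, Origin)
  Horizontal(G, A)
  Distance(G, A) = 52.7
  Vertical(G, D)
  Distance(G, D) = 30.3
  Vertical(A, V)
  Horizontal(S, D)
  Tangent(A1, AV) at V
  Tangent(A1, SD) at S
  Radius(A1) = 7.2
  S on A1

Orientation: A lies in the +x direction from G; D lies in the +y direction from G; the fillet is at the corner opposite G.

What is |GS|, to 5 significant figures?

54.666

G is at the origin; G and A share the same y with |GA| = 52.7 and A on the +x side, so A = (52.700, 0.0000). G and D share the same x with |GD| = 30.3 and D on the +y side, so D = (0.0000, 30.300). The virtual corner opposite G is at (52.700, 30.300). A1 meets AV tangentially, so JV is at right angles to AV and A1 meets SD tangentially, so JS is at right angles to SD, with radius 7.2, so the center J sits 7.2 in from both sides at J = (45.500, 23.100). That places the tangent points at V = (52.700, 23.100) on AV and S = (45.500, 30.300) on SD. Then |GS| = |S − G| = 54.666.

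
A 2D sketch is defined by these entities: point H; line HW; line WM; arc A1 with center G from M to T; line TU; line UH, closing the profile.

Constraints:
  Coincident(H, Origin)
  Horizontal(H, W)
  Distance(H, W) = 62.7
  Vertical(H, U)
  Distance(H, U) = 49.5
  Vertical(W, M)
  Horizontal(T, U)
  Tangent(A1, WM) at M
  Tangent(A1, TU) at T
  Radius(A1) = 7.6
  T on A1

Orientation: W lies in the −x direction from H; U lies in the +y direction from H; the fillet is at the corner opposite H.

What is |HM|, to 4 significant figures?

75.41

H is at the origin; HW is horizontal with |HW| = 62.7 and W on the −x side, so W = (-62.70, 0.000). HU is vertical with |HU| = 49.5 and U on the +y side, so U = (0.000, 49.50). The virtual corner opposite H is at (-62.70, 49.50). A1 meets WM tangentially, so GM is at right angles to WM and tangency of A1 to TU means the radius GT is perpendicular to TU, with radius 7.6, so the center G sits 7.6 in from both sides at G = (-55.10, 41.90). That places the tangent points at M = (-62.70, 41.90) on WM and T = (-55.10, 49.50) on TU. Then |HM| = |M − H| = 75.41.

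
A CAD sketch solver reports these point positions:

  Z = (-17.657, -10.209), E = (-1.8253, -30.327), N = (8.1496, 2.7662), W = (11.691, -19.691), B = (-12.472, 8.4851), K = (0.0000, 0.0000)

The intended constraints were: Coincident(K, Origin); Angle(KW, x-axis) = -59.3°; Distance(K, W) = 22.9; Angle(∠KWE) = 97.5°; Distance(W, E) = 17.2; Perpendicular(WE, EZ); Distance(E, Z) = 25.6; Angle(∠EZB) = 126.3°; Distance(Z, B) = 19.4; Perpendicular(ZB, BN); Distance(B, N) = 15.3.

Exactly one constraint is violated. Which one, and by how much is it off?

Distance(B, N) = 15.3 — off by 6.10.

K = (0.00, 0.00) ✓; KW at -59.30° ✓; |KW| = 22.90 ✓; ∠KWE = 97.50° ✓; |WE| = 17.20 ✓; ∠(WE, EZ) = 90.00° ✓; |EZ| = 25.60 ✓; ∠EZB = 126.3° ✓; |ZB| = 19.40 ✓; ∠(ZB, BN) = 90.00° ✓; |BN| = 21.40 ✗.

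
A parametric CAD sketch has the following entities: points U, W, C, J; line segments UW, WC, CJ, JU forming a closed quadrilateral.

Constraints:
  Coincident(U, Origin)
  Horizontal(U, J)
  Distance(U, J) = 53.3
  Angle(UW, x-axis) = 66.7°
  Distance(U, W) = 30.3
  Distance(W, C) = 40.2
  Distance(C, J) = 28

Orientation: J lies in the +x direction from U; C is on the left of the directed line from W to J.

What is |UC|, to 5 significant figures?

59.212

Checks: U = (0.00, 0.00) ✓; |WC| = 40.20 ✓; |CJ| = 28.00 ✓.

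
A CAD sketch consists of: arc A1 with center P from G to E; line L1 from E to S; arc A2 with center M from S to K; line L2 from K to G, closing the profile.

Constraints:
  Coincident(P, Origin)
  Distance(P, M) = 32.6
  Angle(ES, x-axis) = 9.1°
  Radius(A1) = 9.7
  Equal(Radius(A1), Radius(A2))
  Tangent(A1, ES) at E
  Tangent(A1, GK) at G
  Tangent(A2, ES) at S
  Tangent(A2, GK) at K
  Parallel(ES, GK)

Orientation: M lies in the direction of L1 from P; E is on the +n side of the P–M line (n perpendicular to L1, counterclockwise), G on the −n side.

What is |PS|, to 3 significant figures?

34.0

Tangency of A1 to both parallel lines with radius 9.7 puts E and G at P ± 9.7·n: E = (-1.53, 9.58), G = (1.53, -9.58). Equal radii place S and K the same way about M: S = M + 9.7·n = (30.7, 14.7), K = M − 9.7·n = (33.7, -4.42). Then |PS| = |S − P| = 34.0.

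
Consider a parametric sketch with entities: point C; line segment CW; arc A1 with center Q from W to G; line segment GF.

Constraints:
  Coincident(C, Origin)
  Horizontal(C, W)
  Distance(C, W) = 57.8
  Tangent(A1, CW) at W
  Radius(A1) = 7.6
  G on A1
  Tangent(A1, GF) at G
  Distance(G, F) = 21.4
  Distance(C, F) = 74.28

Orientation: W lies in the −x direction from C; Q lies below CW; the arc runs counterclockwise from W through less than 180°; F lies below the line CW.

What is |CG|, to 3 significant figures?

65.6

Checks: |QG| = 7.600 ✓; ∠(QG, GF) = 90.00° ✓; |GF| = 21.40 ✓; |CF| = 74.28 ✓.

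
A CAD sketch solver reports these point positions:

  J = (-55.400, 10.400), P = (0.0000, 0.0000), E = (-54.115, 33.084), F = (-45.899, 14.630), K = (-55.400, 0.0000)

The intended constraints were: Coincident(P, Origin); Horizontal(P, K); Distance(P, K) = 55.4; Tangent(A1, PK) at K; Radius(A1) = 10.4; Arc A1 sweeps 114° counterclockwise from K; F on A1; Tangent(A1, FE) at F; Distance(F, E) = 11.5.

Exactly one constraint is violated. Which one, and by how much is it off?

Distance(F, E) = 11.5 — off by 8.70.

P = (0.00, 0.00) ✓; P.y = 0.00, K.y = 0.00 ✓; |PK| = 55.40 ✓; ∠(JK, KP) = 90.00° ✓; |JK| = 10.40 ✓; bearing(J→F) − bearing(J→K) = 114.0° ✓; |JF| = 10.40 ✓; ∠(JF, FE) = 90.00° ✓; |FE| = 20.20 ✗.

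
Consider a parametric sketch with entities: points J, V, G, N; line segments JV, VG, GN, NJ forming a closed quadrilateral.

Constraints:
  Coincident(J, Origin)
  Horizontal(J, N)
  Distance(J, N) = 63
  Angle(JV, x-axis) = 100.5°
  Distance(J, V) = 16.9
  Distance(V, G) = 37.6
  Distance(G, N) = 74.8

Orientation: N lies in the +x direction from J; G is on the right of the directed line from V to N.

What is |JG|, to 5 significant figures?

22.383

J is at the origin; J and N share the same y with |JN| = 63.0 and N in +x, so N = (63.0, 0). JV runs at 100.5° with |JV| = 16.9, so V = (-3.0798, 16.617). G is determined by |VG| = 37.6 and |GN| = 74.8 together: it lies at the intersection of circle(V, 37.6) and circle(N, 74.8). With |VN| = 68.137, the foot of the radical line on VN is 3.3857 from V and the perpendicular offset is √(37.6² − 3.3857²) = 37.447. Taking the right-of-VN solution: G = (-8.9288, -20.525).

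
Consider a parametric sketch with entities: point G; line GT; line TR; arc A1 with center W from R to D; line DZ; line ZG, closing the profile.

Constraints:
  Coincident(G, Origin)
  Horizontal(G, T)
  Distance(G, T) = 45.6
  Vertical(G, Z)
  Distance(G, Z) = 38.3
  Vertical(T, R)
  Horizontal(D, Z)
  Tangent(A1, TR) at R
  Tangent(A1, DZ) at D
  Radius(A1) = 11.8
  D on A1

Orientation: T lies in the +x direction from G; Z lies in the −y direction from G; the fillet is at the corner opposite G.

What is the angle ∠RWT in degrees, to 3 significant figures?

66.0°

G is at the origin; G and T share the same y with |GT| = 45.6 and T on the +x side, so T = (45.6, 0.00). GZ is vertical with |GZ| = 38.3 and Z on the −y side, so Z = (0.00, -38.3). The virtual corner opposite G is at (45.6, -38.3). Since A1 is tangent to TR there, WR ⟂ TR and the tangent condition forces WD to be normal to DZ, with radius 11.8, so the center W sits 11.8 in from both sides at W = (33.8, -26.5). That places the tangent points at R = (45.6, -26.5) on TR and D = (33.8, -38.3) on DZ. Then cos ∠RWT = WR·WT / (|WR||WT|), giving 66.0°.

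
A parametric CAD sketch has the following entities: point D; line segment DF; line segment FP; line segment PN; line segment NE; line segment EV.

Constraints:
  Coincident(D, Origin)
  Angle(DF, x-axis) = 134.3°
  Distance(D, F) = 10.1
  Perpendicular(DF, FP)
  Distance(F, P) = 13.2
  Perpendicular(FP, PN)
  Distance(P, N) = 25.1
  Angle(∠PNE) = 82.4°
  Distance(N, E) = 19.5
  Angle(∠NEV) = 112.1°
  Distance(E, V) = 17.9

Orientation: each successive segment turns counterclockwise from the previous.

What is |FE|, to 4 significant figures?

23.34

D is at the origin; DF runs at 134.3° with length 10.1, so F = (-7.054, 7.228). DF ⟂ FP, so FP runs at -135.7°; with |FP| = 13.2, P = (-16.50, -1.991). FP ⟂ PN, so PN runs at -45.70°; with |PN| = 25.1, N = (1.029, -19.95). ∠PNE = 82.4° gives NE at 51.90° from the x-axis; with |NE| = 19.5, E = (13.06, -4.609). Then |FE| = |E − F| = 23.34.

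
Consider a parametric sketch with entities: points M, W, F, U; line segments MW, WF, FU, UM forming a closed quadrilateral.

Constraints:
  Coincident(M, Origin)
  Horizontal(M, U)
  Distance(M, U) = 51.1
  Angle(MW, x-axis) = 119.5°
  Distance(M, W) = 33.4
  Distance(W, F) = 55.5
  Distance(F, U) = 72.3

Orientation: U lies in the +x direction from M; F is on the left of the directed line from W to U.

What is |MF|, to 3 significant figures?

71.2

Checks: |WF| = 55.50 ✓; |FU| = 72.30 ✓.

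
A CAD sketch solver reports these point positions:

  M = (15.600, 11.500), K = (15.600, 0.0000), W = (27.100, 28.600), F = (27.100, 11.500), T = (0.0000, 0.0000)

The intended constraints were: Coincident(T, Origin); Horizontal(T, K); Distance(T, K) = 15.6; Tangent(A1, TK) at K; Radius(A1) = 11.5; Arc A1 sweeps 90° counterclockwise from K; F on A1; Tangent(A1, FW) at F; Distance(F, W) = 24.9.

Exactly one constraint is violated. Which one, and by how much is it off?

Distance(F, W) = 24.9 — off by 7.80.

T = (0.00, 0.00) ✓; T.y = 0.00, K.y = 0.00 ✓; |TK| = 15.60 ✓; ∠(MK, KT) = 90.00° ✓; |MK| = 11.50 ✓; bearing(M→F) − bearing(M→K) = 90.00° ✓; |MF| = 11.50 ✓; ∠(MF, FW) = 90.00° ✓; |FW| = 17.10 ✗.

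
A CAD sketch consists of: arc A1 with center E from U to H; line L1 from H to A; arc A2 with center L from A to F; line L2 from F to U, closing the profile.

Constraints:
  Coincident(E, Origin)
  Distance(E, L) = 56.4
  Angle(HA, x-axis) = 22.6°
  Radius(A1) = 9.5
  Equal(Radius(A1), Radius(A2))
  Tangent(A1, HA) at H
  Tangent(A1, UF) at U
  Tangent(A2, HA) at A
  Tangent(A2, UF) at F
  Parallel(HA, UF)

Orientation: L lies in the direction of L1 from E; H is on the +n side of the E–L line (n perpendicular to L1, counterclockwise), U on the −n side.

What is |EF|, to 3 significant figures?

57.2

The slot axis is L1's direction at 22.6°, so u = (cos 22.6°, sin 22.6°) = (0.923, 0.384) and n = (−sin 22.6°, cos 22.6°) = (-0.384, 0.923). E is at the origin and L lies 56.4 along u from E, so L = 56.4·u = (52.1, 21.7). Tangency of A1 to both parallel lines with radius 9.5 puts H and U at E ± 9.5·n: H = (-3.65, 8.77), U = (3.65, -8.77). Equal radii place A and F the same way about L: A = L + 9.5·n = (48.4, 30.4), F = L − 9.5·n = (55.7, 12.9). Then |EF| = |F − E| = 57.2.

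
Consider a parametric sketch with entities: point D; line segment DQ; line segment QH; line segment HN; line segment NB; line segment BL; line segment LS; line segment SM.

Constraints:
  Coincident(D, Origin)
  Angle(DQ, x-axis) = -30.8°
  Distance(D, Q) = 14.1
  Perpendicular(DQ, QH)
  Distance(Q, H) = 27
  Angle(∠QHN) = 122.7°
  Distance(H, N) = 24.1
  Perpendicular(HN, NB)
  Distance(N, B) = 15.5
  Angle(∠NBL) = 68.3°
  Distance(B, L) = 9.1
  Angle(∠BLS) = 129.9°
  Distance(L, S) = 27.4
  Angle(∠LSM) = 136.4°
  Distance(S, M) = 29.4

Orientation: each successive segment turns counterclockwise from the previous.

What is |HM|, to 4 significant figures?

44.99

D is at the origin; DQ runs at -30.8° with length 14.1, so Q = (12.11, -7.220). DQ ⟂ QH, so QH runs at 59.20°; with |QH| = 27.0, H = (25.94, 15.97). ∠QHN = 122.7° gives HN at 116.5° from the x-axis; with |HN| = 24.1, N = (15.18, 37.54). The perpendicularity gives NB at right angles to HN, so NB runs at -153.5°; with |NB| = 15.5, B = (1.312, 30.62). ∠NBL = 68.3° gives BL at -41.80° from the x-axis; with |BL| = 9.1, L = (8.095, 24.56). ∠BLS = 129.9° gives LS at 8.300° from the x-axis; with |LS| = 27.4, S = (35.21, 28.51). ∠LSM = 136.4° gives SM at 51.90° from the x-axis; with |SM| = 29.4, M = (53.35, 51.65). Then |HM| = |M − H| = 44.99.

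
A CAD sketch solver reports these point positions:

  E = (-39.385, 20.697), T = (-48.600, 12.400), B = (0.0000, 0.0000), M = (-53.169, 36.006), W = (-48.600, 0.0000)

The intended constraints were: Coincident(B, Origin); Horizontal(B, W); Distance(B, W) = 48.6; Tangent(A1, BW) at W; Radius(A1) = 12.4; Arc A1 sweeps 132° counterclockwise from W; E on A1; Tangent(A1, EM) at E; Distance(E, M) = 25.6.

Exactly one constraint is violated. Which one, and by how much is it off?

Distance(E, M) = 25.6 — off by 5.00.

B = (0.00, 0.00) ✓; B.y = 0.00, W.y = 0.00 ✓; |BW| = 48.60 ✓; ∠(TW, WB) = 90.00° ✓; |TW| = 12.40 ✓; bearing(T→E) − bearing(T→W) = 132.0° ✓; |TE| = 12.40 ✓; ∠(TE, EM) = 90.00° ✓; |EM| = 20.60 ✗.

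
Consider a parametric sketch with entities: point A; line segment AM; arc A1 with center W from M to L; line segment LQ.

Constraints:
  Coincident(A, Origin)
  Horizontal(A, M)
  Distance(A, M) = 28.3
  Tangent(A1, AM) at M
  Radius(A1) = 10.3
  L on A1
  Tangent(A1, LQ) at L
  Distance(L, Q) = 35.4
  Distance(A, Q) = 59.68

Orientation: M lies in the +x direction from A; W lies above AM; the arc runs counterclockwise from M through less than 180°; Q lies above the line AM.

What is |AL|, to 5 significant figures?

39.975

Checks: |WL| = 10.30 ✓; ∠(WL, LQ) = 90.00° ✓; |LQ| = 35.40 ✓; |AQ| = 59.68 ✓.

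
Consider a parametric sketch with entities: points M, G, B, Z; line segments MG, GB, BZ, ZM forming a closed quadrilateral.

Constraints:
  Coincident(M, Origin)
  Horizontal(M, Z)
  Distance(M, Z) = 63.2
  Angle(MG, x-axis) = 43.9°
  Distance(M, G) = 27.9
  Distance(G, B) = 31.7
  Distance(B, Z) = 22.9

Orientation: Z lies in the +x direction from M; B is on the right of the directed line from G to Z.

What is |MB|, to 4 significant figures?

41.05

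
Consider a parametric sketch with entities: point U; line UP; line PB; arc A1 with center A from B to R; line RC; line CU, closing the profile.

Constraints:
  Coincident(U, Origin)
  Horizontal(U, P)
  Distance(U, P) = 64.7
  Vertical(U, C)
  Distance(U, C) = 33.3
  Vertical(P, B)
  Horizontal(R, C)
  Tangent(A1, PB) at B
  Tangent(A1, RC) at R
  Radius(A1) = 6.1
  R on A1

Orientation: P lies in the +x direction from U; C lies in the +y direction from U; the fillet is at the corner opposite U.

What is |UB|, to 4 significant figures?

70.18

The virtual corner opposite U is at (64.70, 33.30). Tangency of A1 to PB means the radius AB is perpendicular to PB and tangency of A1 to RC means the radius AR is perpendicular to RC, with radius 6.1, so the center A sits 6.1 in from both sides at A = (58.60, 27.20). That places the tangent points at B = (64.70, 27.20) on PB and R = (58.60, 33.30) on RC. Then |UB| = |B − U| = 70.18.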